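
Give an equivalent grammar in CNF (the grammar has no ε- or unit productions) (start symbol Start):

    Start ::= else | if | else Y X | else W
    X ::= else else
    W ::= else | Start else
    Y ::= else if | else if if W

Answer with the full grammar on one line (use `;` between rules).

Start ::= else | if | X1 Y1 | X1 W; X ::= X1 X1; W ::= else | Start X1; Y ::= X1 X2 | X1 Y2; X1 ::= else; X2 ::= if; Y1 ::= Y X; Y2 ::= X2 Y3; Y3 ::= X2 W

Introduce a nonterminal for each terminal appearing in a rule of length ≥ 2: X1 → else, X2 → if.
Binarize each right-hand side of length ≥ 3 by chaining fresh nonterminals (Y1, Y2, …): affected rules were Start → X1 Y X; Y → X1 X2 X2 W.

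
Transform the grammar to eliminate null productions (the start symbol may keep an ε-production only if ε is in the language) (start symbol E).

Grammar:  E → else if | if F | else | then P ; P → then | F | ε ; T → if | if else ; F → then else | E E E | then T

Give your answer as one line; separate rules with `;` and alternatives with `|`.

Nullable set = {P}.
ε ∉ L(G), so no ε-production is kept.
Add the nullable-subset variants: E → then P gives then P | then.

E → else if | if F | else | then P | then; P → then | F; T → if | if else; F → then else | E E E | then T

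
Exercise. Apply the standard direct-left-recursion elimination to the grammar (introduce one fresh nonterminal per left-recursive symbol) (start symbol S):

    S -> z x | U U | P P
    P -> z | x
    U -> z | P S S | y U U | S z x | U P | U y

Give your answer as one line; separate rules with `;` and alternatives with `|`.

S -> z x | U U | P P; P -> z | x; U -> z U' | P S S U' | y U U U' | S z x U'; U' -> P U' | y U' | eps

U is directly left-recursive.
For U: α = {P, y}, β = {z, P S S, y U U, S z x}. Rewrite as U → β U' and U' → α U' | ε.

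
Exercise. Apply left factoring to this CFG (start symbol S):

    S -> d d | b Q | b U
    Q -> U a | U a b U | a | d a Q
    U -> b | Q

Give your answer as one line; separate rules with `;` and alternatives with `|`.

S has alternatives sharing prefix 'b': factor to S → b S' with S' → Q | U.
Q has alternatives sharing prefix 'U a': factor to Q → U a Q' with Q' → ε | b U.

S -> d d | b S'; Q -> a | d a Q | U a Q'; U -> b | Q; S' -> Q | U; Q' -> ε | b U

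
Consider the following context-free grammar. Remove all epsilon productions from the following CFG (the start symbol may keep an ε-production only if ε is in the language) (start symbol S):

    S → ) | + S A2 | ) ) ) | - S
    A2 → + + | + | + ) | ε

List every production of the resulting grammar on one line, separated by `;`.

The nullable symbols are {A2}.
ε ∉ L(G), so no ε-production is kept.
Add the nullable-subset variants: S → + S A2 gives + S A2 | + S.

S → ) | + S A2 | + S | ) ) ) | - S; A2 → + + | + | + )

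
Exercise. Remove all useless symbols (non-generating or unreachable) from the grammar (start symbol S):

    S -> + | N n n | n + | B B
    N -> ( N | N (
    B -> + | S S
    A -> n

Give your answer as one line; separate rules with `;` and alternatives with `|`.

Generating nonterminals: {A, B, S}.
Reachable from S after that: {B, S}.
Removed useless symbols: {A, N} and every production mentioning them.

S -> + | n + | B B; B -> + | S S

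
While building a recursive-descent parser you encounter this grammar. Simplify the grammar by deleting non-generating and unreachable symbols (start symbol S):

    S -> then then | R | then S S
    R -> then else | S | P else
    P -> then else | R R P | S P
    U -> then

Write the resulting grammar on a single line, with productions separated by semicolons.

S -> then then | R | then S S; R -> then else | S | P else; P -> then else | R R P | S P

Generating nonterminals: {P, R, S, U}.
Reachable from S after that: {P, R, S}.
Removed useless symbols: {U} and every production mentioning them.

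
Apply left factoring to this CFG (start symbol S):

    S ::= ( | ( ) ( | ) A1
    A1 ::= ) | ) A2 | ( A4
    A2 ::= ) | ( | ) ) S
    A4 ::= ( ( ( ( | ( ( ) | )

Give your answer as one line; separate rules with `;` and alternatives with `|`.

S ::= ) A1 | ( S'; A1 ::= ( A4 | ) A1'; A2 ::= ( | ) A2'; A4 ::= ) | ( ( A4'; S' ::= ε | ) (; A1' ::= ε | A2; A2' ::= ε | ) S; A4' ::= ( ( | )

S has alternatives sharing prefix '(': factor to S → ( S' with S' → ε | ) (.
A1 has alternatives sharing prefix ')': factor to A1 → ) A1' with A1' → ε | A2.
A2 has alternatives sharing prefix ')': factor to A2 → ) A2' with A2' → ε | ) S.
A4 has alternatives sharing prefix '( (': factor to A4 → ( ( A4' with A4' → ( ( | ).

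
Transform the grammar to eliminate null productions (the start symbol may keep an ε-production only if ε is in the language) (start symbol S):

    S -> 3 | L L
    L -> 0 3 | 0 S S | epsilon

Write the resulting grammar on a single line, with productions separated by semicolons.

S -> 3 | L L | L | epsilon; L -> 0 3 | 0 S S | 0 S | 0

Nullable nonterminals: {L, S}.
ε ∈ L(G) since S is nullable, so keep S → ε.
Expand every rule over subsets of its nullable positions: S → L L gives L L | L. L → 0 S S gives 0 S S | 0 S | 0.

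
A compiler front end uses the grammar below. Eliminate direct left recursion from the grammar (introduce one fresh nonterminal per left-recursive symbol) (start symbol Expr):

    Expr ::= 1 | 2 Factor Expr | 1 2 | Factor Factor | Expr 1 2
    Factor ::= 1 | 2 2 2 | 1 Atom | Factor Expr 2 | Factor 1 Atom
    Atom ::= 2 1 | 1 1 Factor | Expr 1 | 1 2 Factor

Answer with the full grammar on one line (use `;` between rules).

Left recursion appears on Expr, Factor.
For Expr: α = {1 2}, β = {1, 2 Factor Expr, 1 2, Factor Factor}. Rewrite as Expr → β Expr1 and Expr1 → α Expr1 | ε.
For Factor: α = {Expr 2, 1 Atom}, β = {1, 2 2 2, 1 Atom}. Rewrite as Factor → β Factor1 and Factor1 → α Factor1 | ε.

Expr ::= 1 Expr1 | 2 Factor Expr Expr1 | 1 2 Expr1 | Factor Factor Expr1; Factor ::= 1 Factor1 | 2 2 2 Factor1 | 1 Atom Factor1; Atom ::= 2 1 | 1 1 Factor | Expr 1 | 1 2 Factor; Expr1 ::= 1 2 Expr1 | epsilon; Factor1 ::= Expr 2 Factor1 | 1 Atom Factor1 | epsilon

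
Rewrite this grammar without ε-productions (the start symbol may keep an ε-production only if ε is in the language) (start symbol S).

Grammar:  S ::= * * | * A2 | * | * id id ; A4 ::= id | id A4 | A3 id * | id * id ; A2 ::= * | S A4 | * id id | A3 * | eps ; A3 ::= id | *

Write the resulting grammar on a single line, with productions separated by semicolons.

Nullable nonterminals: {A2}.
ε ∉ L(G), so no ε-production is kept.
Add the nullable-subset variants: S → * A2 gives * A2 | *.

S ::= * * | * A2 | * | * id id; A4 ::= id | id A4 | A3 id * | id * id; A2 ::= * | S A4 | * id id | A3 *; A3 ::= id | *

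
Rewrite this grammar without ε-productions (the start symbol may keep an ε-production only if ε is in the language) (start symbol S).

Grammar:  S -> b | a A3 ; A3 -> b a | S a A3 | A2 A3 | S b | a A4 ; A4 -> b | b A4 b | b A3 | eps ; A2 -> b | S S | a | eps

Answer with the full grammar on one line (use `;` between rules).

S -> b | a A3; A3 -> b a | S a A3 | A2 A3 | S b | a A4 | a; A4 -> b | b A4 b | b b | b A3; A2 -> b | S S | a

Nullable set = {A2, A4}.
ε ∉ L(G), so no ε-production is kept.
For each production, add variants omitting each subset of nullable occurrences: A3 → a A4 gives a A4 | a. A4 → b A4 b gives b A4 b | b b.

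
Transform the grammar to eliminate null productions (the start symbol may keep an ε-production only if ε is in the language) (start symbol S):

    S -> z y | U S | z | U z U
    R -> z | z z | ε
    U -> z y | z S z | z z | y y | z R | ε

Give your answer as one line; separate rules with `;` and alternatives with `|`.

S -> z y | U S | z | U z U | U z | z U; R -> z | z z; U -> z y | z S z | z z | y y | z R | z

Nullable nonterminals: {R, U}.
ε ∉ L(G), so no ε-production is kept.
Add the nullable-subset variants: S → U z U gives U z U | U z | z U. U → z R gives z R | z.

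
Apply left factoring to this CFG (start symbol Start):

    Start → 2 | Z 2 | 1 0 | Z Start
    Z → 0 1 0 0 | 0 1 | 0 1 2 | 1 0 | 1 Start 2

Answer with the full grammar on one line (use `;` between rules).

Start has alternatives sharing prefix 'Z': factor to Start → Z Start1 with Start1 → 2 | Start.
Z has alternatives sharing prefix '0 1': factor to Z → 0 1 Z1 with Z1 → 0 0 | ε | 2.
Z has alternatives sharing prefix '1': factor to Z → 1 Z2 with Z2 → 0 | Start 2.

Start → 2 | 1 0 | Z Start1; Z → 0 1 Z1 | 1 Z2; Start1 → 2 | Start; Z1 → 0 0 | ε | 2; Z2 → 0 | Start 2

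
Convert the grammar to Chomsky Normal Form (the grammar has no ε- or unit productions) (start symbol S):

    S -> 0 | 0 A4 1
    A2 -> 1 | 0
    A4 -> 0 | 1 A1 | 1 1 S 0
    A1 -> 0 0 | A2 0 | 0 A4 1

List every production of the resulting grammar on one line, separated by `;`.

S -> 0 | X1 Y1; A2 -> 1 | 0; A4 -> 0 | X2 A1 | X2 Y2; A1 -> X1 X1 | A2 X1 | X1 Y4; X1 -> 0; X2 -> 1; Y1 -> A4 X2; Y2 -> X2 Y3; Y3 -> S X1; Y4 -> A4 X2

Introduce a nonterminal for each terminal appearing in a rule of length ≥ 2: X1 → 0, X2 → 1.
Binarize each right-hand side of length ≥ 3 by chaining fresh nonterminals (Y1, Y2, …): affected rules were S → X1 A4 X2; A4 → X2 X2 S X1; A1 → X1 A4 X2.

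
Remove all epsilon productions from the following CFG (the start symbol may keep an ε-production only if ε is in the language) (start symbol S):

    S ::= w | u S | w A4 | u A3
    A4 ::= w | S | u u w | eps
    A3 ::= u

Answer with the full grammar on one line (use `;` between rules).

S ::= w | u S | w A4 | u A3; A4 ::= w | S | u u w; A3 ::= u

Nullable set = {A4}.
ε ∉ L(G), so no ε-production is kept.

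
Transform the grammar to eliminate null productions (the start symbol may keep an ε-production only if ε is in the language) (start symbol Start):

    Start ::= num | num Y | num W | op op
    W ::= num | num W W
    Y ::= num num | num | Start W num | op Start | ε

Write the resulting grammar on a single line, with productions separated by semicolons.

Start ::= num | num Y | num W | op op; W ::= num | num W W; Y ::= num num | num | Start W num | op Start

Nullable set = {Y}.
ε ∉ L(G), so no ε-production is kept.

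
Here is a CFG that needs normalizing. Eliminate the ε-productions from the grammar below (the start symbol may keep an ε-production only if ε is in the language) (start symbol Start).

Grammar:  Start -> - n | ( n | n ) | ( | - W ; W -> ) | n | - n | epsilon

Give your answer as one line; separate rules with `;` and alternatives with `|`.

The nullable symbols are {W}.
ε ∉ L(G), so no ε-production is kept.
Expand every rule over subsets of its nullable positions: Start → - W gives - W | -.

Start -> - n | ( n | n ) | ( | - W | -; W -> ) | n | - n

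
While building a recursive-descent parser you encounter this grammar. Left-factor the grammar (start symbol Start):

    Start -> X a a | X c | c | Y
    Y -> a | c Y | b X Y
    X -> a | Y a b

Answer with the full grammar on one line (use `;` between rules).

Start has alternatives sharing prefix 'X': factor to Start → X Start1 with Start1 → a a | c.

Start -> c | Y | X Start1; Y -> a | c Y | b X Y; X -> a | Y a b; Start1 -> a a | c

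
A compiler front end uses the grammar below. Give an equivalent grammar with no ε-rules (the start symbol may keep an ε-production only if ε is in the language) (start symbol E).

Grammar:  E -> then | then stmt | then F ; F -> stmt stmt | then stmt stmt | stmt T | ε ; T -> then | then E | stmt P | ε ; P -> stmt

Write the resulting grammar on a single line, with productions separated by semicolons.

E -> then | then stmt | then F; F -> stmt stmt | then stmt stmt | stmt T | stmt; T -> then | then E | stmt P; P -> stmt

The nullable symbols are {F, T}.
ε ∉ L(G), so no ε-production is kept.
Add the nullable-subset variants: F → stmt T gives stmt T | stmt.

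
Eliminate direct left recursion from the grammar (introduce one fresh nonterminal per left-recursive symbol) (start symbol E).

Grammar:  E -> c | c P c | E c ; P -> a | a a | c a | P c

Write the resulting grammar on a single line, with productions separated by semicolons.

E, P are directly left-recursive.
For E: α = {c}, β = {c, c P c}. Rewrite as E → β E' and E' → α E' | ε.
For P: α = {c}, β = {a, a a, c a}. Rewrite as P → β P' and P' → α P' | ε.

E -> c E' | c P c E'; P -> a P' | a a P' | c a P'; E' -> c E' | ε; P' -> c P' | ε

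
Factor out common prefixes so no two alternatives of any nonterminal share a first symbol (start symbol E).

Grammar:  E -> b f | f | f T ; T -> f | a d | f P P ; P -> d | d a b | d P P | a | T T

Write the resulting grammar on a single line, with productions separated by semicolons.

E has alternatives sharing prefix 'f': factor to E → f E' with E' → ε | T.
T has alternatives sharing prefix 'f': factor to T → f T' with T' → ε | P P.
P has alternatives sharing prefix 'd': factor to P → d P' with P' → ε | a b | P P.

E -> b f | f E'; T -> a d | f T'; P -> a | T T | d P'; E' -> ε | T; T' -> ε | P P; P' -> ε | a b | P P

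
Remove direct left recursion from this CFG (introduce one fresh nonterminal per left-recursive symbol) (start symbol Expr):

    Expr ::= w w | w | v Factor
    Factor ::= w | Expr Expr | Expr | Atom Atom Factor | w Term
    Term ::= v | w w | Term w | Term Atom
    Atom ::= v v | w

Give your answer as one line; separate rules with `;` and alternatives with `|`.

Directly left-recursive nonterminal: Term.
For Term: α = {w, Atom}, β = {v, w w}. Rewrite as Term → β Term1 and Term1 → α Term1 | ε.

Expr ::= w w | w | v Factor; Factor ::= w | Expr Expr | Expr | Atom Atom Factor | w Term; Term ::= v Term1 | w w Term1; Atom ::= v v | w; Term1 ::= w Term1 | Atom Term1 | ε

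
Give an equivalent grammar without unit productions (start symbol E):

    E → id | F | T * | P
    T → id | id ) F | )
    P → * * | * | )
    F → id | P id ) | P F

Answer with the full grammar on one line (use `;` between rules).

E → id | T * | P id ) | P F | * * | * | ); T → id | id ) F | ); P → * * | * | ); F → id | P id ) | P F

Unit pairs: E ⇒* {F, P}.
Replace each nonterminal's rules with the union of the non-unit rules of every nonterminal it unit-derives.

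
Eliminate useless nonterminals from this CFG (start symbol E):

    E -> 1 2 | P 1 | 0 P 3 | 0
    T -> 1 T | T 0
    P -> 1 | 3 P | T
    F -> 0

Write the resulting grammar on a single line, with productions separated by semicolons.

Generating nonterminals: {E, F, P}.
Reachable from E after that: {E, P}.
Removed useless symbols: {F, T} and every production mentioning them.

E -> 1 2 | P 1 | 0 P 3 | 0; P -> 1 | 3 P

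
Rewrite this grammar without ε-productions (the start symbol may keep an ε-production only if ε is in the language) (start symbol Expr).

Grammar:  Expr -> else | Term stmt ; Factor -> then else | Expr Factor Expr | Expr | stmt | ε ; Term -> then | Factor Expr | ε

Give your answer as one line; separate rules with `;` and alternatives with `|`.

The nullable symbols are {Factor, Term}.
ε ∉ L(G), so no ε-production is kept.
Expand every rule over subsets of its nullable positions: Expr → Term stmt gives Term stmt | stmt. Factor → Expr Factor Expr gives Expr Factor Expr | Expr Expr. Term → Factor Expr gives Factor Expr | Expr.

Expr -> else | Term stmt | stmt; Factor -> then else | Expr Factor Expr | Expr Expr | Expr | stmt; Term -> then | Factor Expr | Expr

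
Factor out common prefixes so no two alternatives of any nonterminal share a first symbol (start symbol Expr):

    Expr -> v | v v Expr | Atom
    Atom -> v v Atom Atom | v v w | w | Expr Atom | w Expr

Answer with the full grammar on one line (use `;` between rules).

Expr -> Atom | v Expr1; Atom -> Expr Atom | v v Atom1 | w Atom2; Expr1 -> ε | v Expr; Atom1 -> Atom Atom | w; Atom2 -> ε | Expr

Expr has alternatives sharing prefix 'v': factor to Expr → v Expr1 with Expr1 → ε | v Expr.
Atom has alternatives sharing prefix 'v v': factor to Atom → v v Atom1 with Atom1 → Atom Atom | w.
Atom has alternatives sharing prefix 'w': factor to Atom → w Atom2 with Atom2 → ε | Expr.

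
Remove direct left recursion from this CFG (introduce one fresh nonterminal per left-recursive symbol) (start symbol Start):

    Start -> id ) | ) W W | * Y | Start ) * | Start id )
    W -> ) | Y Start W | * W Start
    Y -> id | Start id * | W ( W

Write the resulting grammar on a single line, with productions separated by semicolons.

Directly left-recursive nonterminal: Start.
For Start: α = {) *, id )}, β = {id ), ) W W, * Y}. Rewrite as Start → β Start1 and Start1 → α Start1 | ε.

Start -> id ) Start1 | ) W W Start1 | * Y Start1; W -> ) | Y Start W | * W Start; Y -> id | Start id * | W ( W; Start1 -> ) * Start1 | id ) Start1 | ε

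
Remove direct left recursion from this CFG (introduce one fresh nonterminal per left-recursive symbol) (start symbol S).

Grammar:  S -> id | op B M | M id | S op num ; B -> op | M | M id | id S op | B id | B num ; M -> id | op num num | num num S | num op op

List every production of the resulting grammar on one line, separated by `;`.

S -> id S' | op B M S' | M id S'; B -> op B' | M B' | M id B' | id S op B'; M -> id | op num num | num num S | num op op; S' -> op num S' | ε; B' -> id B' | num B' | ε

Left recursion appears on S, B.
For S: α = {op num}, β = {id, op B M, M id}. Rewrite as S → β S' and S' → α S' | ε.
For B: α = {id, num}, β = {op, M, M id, id S op}. Rewrite as B → β B' and B' → α B' | ε.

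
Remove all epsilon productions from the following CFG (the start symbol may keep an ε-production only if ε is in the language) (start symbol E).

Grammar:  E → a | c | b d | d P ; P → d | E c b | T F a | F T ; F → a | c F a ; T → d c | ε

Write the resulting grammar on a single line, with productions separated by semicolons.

Nullable set = {T}.
ε ∉ L(G), so no ε-production is kept.
For each production, add variants omitting each subset of nullable occurrences: P → T F a gives T F a | F a. P → F T gives F T | F.

E → a | c | b d | d P; P → d | E c b | T F a | F a | F T | F; F → a | c F a; T → d c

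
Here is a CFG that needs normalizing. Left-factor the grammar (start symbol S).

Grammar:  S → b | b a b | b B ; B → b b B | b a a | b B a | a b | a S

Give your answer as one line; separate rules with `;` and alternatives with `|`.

S → b S'; B → b B' | a B''; S' → epsilon | a b | B; B' → b B | a a | B a; B'' → b | S

S has alternatives sharing prefix 'b': factor to S → b S' with S' → ε | a b | B.
B has alternatives sharing prefix 'b': factor to B → b B' with B' → b B | a a | B a.
B has alternatives sharing prefix 'a': factor to B → a B'' with B'' → b | S.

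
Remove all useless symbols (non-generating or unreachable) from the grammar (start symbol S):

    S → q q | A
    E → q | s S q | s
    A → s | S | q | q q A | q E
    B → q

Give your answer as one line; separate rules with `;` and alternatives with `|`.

Generating nonterminals: {A, B, E, S}.
Reachable from S after that: {A, E, S}.
Removed useless symbols: {B} and every production mentioning them.

S → q q | A; E → q | s S q | s; A → s | S | q | q q A | q E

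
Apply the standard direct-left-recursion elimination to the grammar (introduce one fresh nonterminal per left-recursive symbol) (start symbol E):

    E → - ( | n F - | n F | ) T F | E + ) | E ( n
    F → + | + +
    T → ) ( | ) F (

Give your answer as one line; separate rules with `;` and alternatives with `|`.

E → - ( E' | n F - E' | n F E' | ) T F E'; F → + | + +; T → ) ( | ) F (; E' → + ) E' | ( n E' | eps

E is directly left-recursive.
For E: α = {+ ), ( n}, β = {- (, n F -, n F, ) T F}. Rewrite as E → β E' and E' → α E' | ε.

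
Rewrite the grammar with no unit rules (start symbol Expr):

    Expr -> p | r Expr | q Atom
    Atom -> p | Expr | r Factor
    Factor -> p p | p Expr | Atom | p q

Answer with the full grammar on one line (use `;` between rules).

Expr -> p | r Expr | q Atom; Atom -> p | r Factor | r Expr | q Atom; Factor -> p | r Factor | p p | p Expr | p q | r Expr | q Atom

Unit pairs: Atom ⇒* {Expr}; Factor ⇒* {Atom, Expr}.
Replace each nonterminal's rules with the union of the non-unit rules of every nonterminal it unit-derives.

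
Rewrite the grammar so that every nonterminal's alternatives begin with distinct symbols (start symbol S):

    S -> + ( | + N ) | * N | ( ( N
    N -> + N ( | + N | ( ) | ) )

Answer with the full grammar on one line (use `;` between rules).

S -> * N | ( ( N | + S'; N -> ( ) | ) ) | + N N'; S' -> ( | N ); N' -> ( | eps

S has alternatives sharing prefix '+': factor to S → + S' with S' → ( | N ).
N has alternatives sharing prefix '+ N': factor to N → + N N' with N' → ( | ε.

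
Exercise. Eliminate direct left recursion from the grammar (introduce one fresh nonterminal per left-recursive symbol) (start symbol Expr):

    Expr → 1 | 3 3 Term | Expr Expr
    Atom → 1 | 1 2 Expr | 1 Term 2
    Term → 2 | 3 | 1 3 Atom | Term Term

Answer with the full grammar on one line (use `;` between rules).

Expr → 1 Expr1 | 3 3 Term Expr1; Atom → 1 | 1 2 Expr | 1 Term 2; Term → 2 Term1 | 3 Term1 | 1 3 Atom Term1; Expr1 → Expr Expr1 | ε; Term1 → Term Term1 | ε

Left recursion appears on Expr, Term.
For Expr: α = {Expr}, β = {1, 3 3 Term}. Rewrite as Expr → β Expr1 and Expr1 → α Expr1 | ε.
For Term: α = {Term}, β = {2, 3, 1 3 Atom}. Rewrite as Term → β Term1 and Term1 → α Term1 | ε.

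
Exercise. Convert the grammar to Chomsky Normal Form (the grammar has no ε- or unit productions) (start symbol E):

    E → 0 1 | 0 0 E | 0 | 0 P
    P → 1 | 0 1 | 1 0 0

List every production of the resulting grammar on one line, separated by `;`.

Introduce a nonterminal for each terminal appearing in a rule of length ≥ 2: X1 → 0, X2 → 1.
Binarize each right-hand side of length ≥ 3 by chaining fresh nonterminals (Y1, Y2, …): affected rules were E → X1 X1 E; P → X2 X1 X1.

E → X1 X2 | X1 Y1 | 0 | X1 P; P → 1 | X1 X2 | X2 Y2; X1 → 0; X2 → 1; Y1 → X1 E; Y2 → X1 X1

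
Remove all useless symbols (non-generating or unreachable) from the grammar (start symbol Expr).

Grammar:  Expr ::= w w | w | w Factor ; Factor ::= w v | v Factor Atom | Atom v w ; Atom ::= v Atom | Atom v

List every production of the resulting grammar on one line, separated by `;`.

Generating nonterminals: {Expr, Factor}.
Reachable from Expr after that: {Expr, Factor}.
Removed useless symbols: {Atom} and every production mentioning them.

Expr ::= w w | w | w Factor; Factor ::= w v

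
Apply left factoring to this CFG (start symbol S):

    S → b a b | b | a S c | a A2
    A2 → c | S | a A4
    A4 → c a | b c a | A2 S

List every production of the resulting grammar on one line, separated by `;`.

S → b S' | a S''; A2 → c | S | a A4; A4 → c a | b c a | A2 S; S' → a b | epsilon; S'' → S c | A2

S has alternatives sharing prefix 'b': factor to S → b S' with S' → a b | ε.
S has alternatives sharing prefix 'a': factor to S → a S'' with S'' → S c | A2.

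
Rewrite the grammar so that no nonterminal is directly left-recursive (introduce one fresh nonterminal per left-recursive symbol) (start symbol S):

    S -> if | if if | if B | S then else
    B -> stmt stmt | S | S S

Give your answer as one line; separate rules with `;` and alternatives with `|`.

Left recursion appears on S.
For S: α = {then else}, β = {if, if if, if B}. Rewrite as S → β S' and S' → α S' | ε.

S -> if S' | if if S' | if B S'; B -> stmt stmt | S | S S; S' -> then else S' | ε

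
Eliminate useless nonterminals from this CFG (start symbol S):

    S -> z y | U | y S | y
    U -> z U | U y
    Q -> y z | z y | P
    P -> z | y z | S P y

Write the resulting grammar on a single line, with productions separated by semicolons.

S -> z y | y S | y

Generating nonterminals: {P, Q, S}.
Reachable from S after that: {S}.
Removed useless symbols: {P, Q, U} and every production mentioning them.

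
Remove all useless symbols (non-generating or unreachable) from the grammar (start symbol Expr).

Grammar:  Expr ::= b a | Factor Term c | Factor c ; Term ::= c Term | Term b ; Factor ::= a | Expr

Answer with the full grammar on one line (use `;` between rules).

Generating nonterminals: {Expr, Factor}.
Reachable from Expr after that: {Expr, Factor}.
Removed useless symbols: {Term} and every production mentioning them.

Expr ::= b a | Factor c; Factor ::= a | Expr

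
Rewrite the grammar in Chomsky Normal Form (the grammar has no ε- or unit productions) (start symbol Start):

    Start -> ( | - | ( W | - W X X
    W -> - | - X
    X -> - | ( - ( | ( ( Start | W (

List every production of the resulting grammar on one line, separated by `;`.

Start -> ( | - | X1 W | X2 Y1; W -> - | X2 X; X -> - | X1 Y3 | X1 Y4 | W X1; X1 -> (; X2 -> -; Y1 -> W Y2; Y2 -> X X; Y3 -> X2 X1; Y4 -> X1 Start

Introduce a nonterminal for each terminal appearing in a rule of length ≥ 2: X1 → (, X2 → -.
Binarize each right-hand side of length ≥ 3 by chaining fresh nonterminals (Y1, Y2, …): affected rules were Start → X2 W X X; X → X1 X2 X1; X → X1 X1 Start.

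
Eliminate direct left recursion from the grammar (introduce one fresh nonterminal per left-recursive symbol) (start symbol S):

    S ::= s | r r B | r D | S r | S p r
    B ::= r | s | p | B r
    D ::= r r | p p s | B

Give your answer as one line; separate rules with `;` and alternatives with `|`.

S ::= s S' | r r B S' | r D S'; B ::= r B' | s B' | p B'; D ::= r r | p p s | B; S' ::= r S' | p r S' | ε; B' ::= r B' | ε

Directly left-recursive nonterminals: S, B.
For S: α = {r, p r}, β = {s, r r B, r D}. Rewrite as S → β S' and S' → α S' | ε.
For B: α = {r}, β = {r, s, p}. Rewrite as B → β B' and B' → α B' | ε.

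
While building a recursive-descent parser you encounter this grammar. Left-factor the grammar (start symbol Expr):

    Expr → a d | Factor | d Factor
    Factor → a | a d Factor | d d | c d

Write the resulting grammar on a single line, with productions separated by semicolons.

Expr → a d | Factor | d Factor; Factor → d d | c d | a Factor1; Factor1 → ε | d Factor

Factor has alternatives sharing prefix 'a': factor to Factor → a Factor1 with Factor1 → ε | d Factor.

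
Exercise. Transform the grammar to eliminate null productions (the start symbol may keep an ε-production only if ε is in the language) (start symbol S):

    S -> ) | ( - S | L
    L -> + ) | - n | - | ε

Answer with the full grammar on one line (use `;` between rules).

The nullable symbols are {L, S}.
ε ∈ L(G) since S is nullable, so keep S → ε.
For each production, add variants omitting each subset of nullable occurrences: S → ( - S gives ( - S | ( -.

S -> ) | ( - S | ( - | L | ε; L -> + ) | - n | -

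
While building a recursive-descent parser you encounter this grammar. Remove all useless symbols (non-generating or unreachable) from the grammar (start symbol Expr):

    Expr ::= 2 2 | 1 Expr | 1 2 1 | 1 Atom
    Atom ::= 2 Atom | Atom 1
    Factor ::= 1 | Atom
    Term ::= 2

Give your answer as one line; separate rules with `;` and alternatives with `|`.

Generating nonterminals: {Expr, Factor, Term}.
Reachable from Expr after that: {Expr}.
Removed useless symbols: {Atom, Factor, Term} and every production mentioning them.

Expr ::= 2 2 | 1 Expr | 1 2 1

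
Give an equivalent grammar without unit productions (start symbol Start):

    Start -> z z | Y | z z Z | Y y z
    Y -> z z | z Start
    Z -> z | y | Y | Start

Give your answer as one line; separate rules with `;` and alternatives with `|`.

Unit pairs: Start ⇒* {Y}; Z ⇒* {Start, Y}.
Replace each nonterminal's rules with the union of the non-unit rules of every nonterminal it unit-derives.

Start -> z z | z z Z | Y y z | z Start; Y -> z z | z Start; Z -> z | y | z z | z z Z | Y y z | z Start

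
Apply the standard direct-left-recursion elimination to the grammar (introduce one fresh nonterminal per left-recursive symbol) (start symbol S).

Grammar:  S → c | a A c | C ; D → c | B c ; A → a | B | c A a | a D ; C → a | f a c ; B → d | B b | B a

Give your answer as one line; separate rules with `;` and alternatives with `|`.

B is directly left-recursive.
For B: α = {b, a}, β = {d}. Rewrite as B → β B' and B' → α B' | ε.

S → c | a A c | C; D → c | B c; A → a | B | c A a | a D; C → a | f a c; B → d B'; B' → b B' | a B' | ε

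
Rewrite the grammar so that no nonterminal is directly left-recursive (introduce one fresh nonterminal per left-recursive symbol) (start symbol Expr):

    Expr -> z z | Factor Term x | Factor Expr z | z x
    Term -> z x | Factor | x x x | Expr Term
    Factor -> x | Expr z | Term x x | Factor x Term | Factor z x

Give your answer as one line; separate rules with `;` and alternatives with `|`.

Expr -> z z | Factor Term x | Factor Expr z | z x; Term -> z x | Factor | x x x | Expr Term; Factor -> x Factor1 | Expr z Factor1 | Term x x Factor1; Factor1 -> x Term Factor1 | z x Factor1 | ε

Left recursion appears on Factor.
For Factor: α = {x Term, z x}, β = {x, Expr z, Term x x}. Rewrite as Factor → β Factor1 and Factor1 → α Factor1 | ε.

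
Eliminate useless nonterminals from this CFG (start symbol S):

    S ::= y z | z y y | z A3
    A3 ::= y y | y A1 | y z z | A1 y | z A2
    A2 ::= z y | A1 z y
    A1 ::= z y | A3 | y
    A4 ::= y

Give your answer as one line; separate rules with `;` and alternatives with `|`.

Generating nonterminals: {A1, A2, A3, A4, S}.
Reachable from S after that: {A1, A2, A3, S}.
Removed useless symbols: {A4} and every production mentioning them.

S ::= y z | z y y | z A3; A3 ::= y y | y A1 | y z z | A1 y | z A2; A2 ::= z y | A1 z y; A1 ::= z y | A3 | y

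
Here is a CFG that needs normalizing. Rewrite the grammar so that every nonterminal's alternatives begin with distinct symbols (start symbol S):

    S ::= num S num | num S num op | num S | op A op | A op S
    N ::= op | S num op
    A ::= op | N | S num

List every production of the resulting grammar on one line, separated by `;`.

S has alternatives sharing prefix 'num S': factor to S → num S S' with S' → num | num op | ε.
S' has alternatives sharing prefix 'num': factor to S' → num S'' with S'' → ε | op.

S ::= op A op | A op S | num S S'; N ::= op | S num op; A ::= op | N | S num; S' ::= eps | num S''; S'' ::= eps | op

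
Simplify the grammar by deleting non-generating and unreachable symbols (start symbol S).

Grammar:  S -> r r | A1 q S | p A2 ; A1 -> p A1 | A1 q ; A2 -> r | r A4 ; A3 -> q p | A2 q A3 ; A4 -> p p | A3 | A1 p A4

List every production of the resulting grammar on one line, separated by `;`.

Generating nonterminals: {A2, A3, A4, S}.
Reachable from S after that: {A2, A3, A4, S}.
Removed useless symbols: {A1} and every production mentioning them.

S -> r r | p A2; A2 -> r | r A4; A3 -> q p | A2 q A3; A4 -> p p | A3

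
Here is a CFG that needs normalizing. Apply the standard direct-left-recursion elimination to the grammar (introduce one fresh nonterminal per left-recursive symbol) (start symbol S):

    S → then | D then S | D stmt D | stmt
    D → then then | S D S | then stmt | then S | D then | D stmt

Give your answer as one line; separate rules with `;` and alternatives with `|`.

Directly left-recursive nonterminal: D.
For D: α = {then, stmt}, β = {then then, S D S, then stmt, then S}. Rewrite as D → β D' and D' → α D' | ε.

S → then | D then S | D stmt D | stmt; D → then then D' | S D S D' | then stmt D' | then S D'; D' → then D' | stmt D' | eps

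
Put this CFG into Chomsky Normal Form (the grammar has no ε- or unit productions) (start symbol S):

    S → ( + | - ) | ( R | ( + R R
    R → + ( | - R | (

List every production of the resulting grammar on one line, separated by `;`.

S → X1 X2 | X3 X4 | X1 R | X1 Y1; R → X2 X1 | X3 R | (; X1 → (; X2 → +; X3 → -; X4 → ); Y1 → X2 Y2; Y2 → R R

Introduce a nonterminal for each terminal appearing in a rule of length ≥ 2: X1 → (, X2 → +, X3 → -, X4 → ).
Binarize each right-hand side of length ≥ 3 by chaining fresh nonterminals (Y1, Y2, …): affected rules were S → X1 X2 R R.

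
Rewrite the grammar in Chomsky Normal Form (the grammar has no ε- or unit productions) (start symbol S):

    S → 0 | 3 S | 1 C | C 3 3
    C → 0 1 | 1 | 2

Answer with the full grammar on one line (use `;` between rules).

Introduce a nonterminal for each terminal appearing in a rule of length ≥ 2: X1 → 3, X2 → 1, X3 → 0.
Binarize each right-hand side of length ≥ 3 by chaining fresh nonterminals (Y1, Y2, …): affected rules were S → C X1 X1.

S → 0 | X1 S | X2 C | C Y1; C → X3 X2 | 1 | 2; X1 → 3; X2 → 1; X3 → 0; Y1 → X1 X1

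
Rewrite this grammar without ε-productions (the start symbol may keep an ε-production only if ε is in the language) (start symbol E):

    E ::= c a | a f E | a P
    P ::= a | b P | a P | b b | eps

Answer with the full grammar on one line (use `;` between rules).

E ::= c a | a f E | a P | a; P ::= a | b P | b | a P | b b

The nullable symbols are {P}.
ε ∉ L(G), so no ε-production is kept.
For each production, add variants omitting each subset of nullable occurrences: E → a P gives a P | a. P → b P gives b P | b.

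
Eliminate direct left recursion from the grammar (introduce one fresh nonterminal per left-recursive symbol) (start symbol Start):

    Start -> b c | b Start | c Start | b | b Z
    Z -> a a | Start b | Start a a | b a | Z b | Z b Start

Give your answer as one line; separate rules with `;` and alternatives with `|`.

Z is directly left-recursive.
For Z: α = {b, b Start}, β = {a a, Start b, Start a a, b a}. Rewrite as Z → β Z1 and Z1 → α Z1 | ε.

Start -> b c | b Start | c Start | b | b Z; Z -> a a Z1 | Start b Z1 | Start a a Z1 | b a Z1; Z1 -> b Z1 | b Start Z1 | ε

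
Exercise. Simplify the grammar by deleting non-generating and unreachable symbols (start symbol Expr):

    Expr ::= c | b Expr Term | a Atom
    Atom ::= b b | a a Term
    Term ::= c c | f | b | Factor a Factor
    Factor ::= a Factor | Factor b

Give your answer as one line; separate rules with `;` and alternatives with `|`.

Expr ::= c | b Expr Term | a Atom; Atom ::= b b | a a Term; Term ::= c c | f | b

Generating nonterminals: {Atom, Expr, Term}.
Reachable from Expr after that: {Atom, Expr, Term}.
Removed useless symbols: {Factor} and every production mentioning them.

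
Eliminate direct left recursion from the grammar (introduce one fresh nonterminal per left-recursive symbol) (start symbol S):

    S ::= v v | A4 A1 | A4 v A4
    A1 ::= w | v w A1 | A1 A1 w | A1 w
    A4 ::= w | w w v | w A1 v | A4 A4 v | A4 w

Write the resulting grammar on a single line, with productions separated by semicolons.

S ::= v v | A4 A1 | A4 v A4; A1 ::= w A1' | v w A1 A1'; A4 ::= w A4' | w w v A4' | w A1 v A4'; A1' ::= A1 w A1' | w A1' | ε; A4' ::= A4 v A4' | w A4' | ε

A1, A4 are directly left-recursive.
For A1: α = {A1 w, w}, β = {w, v w A1}. Rewrite as A1 → β A1' and A1' → α A1' | ε.
For A4: α = {A4 v, w}, β = {w, w w v, w A1 v}. Rewrite as A4 → β A4' and A4' → α A4' | ε.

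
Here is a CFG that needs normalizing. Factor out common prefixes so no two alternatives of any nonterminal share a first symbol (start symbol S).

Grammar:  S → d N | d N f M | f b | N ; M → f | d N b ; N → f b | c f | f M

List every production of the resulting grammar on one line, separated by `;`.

S has alternatives sharing prefix 'd N': factor to S → d N S' with S' → ε | f M.
N has alternatives sharing prefix 'f': factor to N → f N' with N' → b | M.

S → f b | N | d N S'; M → f | d N b; N → c f | f N'; S' → ε | f M; N' → b | M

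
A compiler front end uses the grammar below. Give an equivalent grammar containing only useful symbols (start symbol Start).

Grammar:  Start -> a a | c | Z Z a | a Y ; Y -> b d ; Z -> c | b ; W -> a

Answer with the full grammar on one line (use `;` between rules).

Generating nonterminals: {Start, W, Y, Z}.
Reachable from Start after that: {Start, Y, Z}.
Removed useless symbols: {W} and every production mentioning them.

Start -> a a | c | Z Z a | a Y; Y -> b d; Z -> c | b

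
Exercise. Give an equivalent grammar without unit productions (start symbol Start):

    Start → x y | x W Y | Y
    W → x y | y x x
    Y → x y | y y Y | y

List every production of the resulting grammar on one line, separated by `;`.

Unit pairs: Start ⇒* {Y}.
For every A with A ⇒* B via unit rules, add B's non-unit alternatives to A; then delete every rule of the form X → Y.

Start → x y | x W Y | y y Y | y; W → x y | y x x; Y → x y | y y Y | y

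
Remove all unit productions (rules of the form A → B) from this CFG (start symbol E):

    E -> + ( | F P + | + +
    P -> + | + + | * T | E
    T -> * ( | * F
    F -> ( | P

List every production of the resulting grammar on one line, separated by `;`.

E -> + ( | F P + | + +; P -> + ( | F P + | + + | + | * T; T -> * ( | * F; F -> + ( | F P + | + + | ( | + | * T

Unit pairs: F ⇒* {E, P}; P ⇒* {E}.
For every A with A ⇒* B via unit rules, add B's non-unit alternatives to A; then delete every rule of the form X → Y.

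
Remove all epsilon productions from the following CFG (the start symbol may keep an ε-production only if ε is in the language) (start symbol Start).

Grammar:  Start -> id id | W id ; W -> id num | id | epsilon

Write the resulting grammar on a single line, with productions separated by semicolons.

Nullable nonterminals: {W}.
ε ∉ L(G), so no ε-production is kept.
For each production, add variants omitting each subset of nullable occurrences: Start → W id gives W id | id.

Start -> id id | W id | id; W -> id num | id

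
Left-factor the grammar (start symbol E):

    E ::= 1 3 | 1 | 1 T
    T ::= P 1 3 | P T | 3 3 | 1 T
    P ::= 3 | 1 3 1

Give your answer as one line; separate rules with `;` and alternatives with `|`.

E ::= 1 E'; T ::= 3 3 | 1 T | P T'; P ::= 3 | 1 3 1; E' ::= 3 | ε | T; T' ::= 1 3 | T

E has alternatives sharing prefix '1': factor to E → 1 E' with E' → 3 | ε | T.
T has alternatives sharing prefix 'P': factor to T → P T' with T' → 1 3 | T.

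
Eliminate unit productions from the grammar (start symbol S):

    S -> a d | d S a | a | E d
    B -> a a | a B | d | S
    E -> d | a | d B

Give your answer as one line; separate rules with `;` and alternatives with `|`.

Unit pairs: B ⇒* {S}.
For every A with A ⇒* B via unit rules, add B's non-unit alternatives to A; then delete every rule of the form X → Y.

S -> a d | d S a | a | E d; B -> a a | a B | d | a d | d S a | a | E d; E -> d | a | d B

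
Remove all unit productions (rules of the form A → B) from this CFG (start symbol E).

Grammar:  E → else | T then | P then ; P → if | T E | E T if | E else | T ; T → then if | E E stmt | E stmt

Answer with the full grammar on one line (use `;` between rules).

E → else | T then | P then; P → if | T E | E T if | E else | then if | E E stmt | E stmt; T → then if | E E stmt | E stmt

Unit pairs: P ⇒* {T}.
For each unit pair (A, B), copy every non-unit production of B to A, then drop all unit productions.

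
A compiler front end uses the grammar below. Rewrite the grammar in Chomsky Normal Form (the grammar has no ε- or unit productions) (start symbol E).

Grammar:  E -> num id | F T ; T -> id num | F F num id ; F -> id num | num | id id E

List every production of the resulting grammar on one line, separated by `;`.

Introduce a nonterminal for each terminal appearing in a rule of length ≥ 2: X1 → num, X2 → id.
Binarize each right-hand side of length ≥ 3 by chaining fresh nonterminals (Y1, Y2, …): affected rules were T → F F X1 X2; F → X2 X2 E.

E -> X1 X2 | F T; T -> X2 X1 | F Y1; F -> X2 X1 | num | X2 Y3; X1 -> num; X2 -> id; Y1 -> F Y2; Y2 -> X1 X2; Y3 -> X2 E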